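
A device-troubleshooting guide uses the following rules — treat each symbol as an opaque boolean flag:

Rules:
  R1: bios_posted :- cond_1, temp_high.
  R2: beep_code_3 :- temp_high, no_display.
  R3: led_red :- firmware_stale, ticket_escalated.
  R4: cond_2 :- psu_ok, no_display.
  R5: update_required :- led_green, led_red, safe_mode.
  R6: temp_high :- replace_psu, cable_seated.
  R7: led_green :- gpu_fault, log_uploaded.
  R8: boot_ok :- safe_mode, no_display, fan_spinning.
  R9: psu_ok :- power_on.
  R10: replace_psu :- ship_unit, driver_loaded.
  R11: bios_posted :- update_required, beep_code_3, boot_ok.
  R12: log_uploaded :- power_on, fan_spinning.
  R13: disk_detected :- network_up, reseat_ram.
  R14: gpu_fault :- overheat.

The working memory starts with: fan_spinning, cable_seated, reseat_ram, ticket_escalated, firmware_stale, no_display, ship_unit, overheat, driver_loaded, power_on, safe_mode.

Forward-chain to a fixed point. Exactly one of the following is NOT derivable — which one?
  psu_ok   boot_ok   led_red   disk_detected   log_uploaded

disk_detected

Round 1 fires R3, R8, R9, R10, R12, R14, giving led_red, boot_ok, psu_ok, replace_psu, log_uploaded, gpu_fault.
Round 2 fires R4, R6, R7, giving cond_2, temp_high, led_green.
Round 3 fires R2, R5, giving beep_code_3, update_required.
Round 4 fires R11, giving bios_posted.
Derived: boot_ok (round 1), psu_ok (round 1), log_uploaded (round 1), led_red (round 1). disk_detected never appears in any round.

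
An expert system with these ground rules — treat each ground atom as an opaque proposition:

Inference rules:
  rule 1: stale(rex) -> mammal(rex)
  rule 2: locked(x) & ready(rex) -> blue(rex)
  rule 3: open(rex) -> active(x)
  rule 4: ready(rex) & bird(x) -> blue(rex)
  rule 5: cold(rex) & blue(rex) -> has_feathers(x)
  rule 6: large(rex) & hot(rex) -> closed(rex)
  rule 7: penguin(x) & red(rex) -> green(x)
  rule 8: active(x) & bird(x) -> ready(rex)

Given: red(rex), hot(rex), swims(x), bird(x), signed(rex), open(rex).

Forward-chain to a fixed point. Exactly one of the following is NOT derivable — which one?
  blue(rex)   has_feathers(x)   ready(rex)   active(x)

Round 1: rule 3 [open(rex) -> active(x)]. New: active(x).
Round 2: rule 8 [active(x) & bird(x) -> ready(rex)]. New: ready(rex).
Round 3: rule 4 [ready(rex) & bird(x) -> blue(rex)]. New: blue(rex).
Derived: ready(rex) (round 2), blue(rex) (round 3), active(x) (round 1). has_feathers(x) never appears in any round.

has_feathers(x)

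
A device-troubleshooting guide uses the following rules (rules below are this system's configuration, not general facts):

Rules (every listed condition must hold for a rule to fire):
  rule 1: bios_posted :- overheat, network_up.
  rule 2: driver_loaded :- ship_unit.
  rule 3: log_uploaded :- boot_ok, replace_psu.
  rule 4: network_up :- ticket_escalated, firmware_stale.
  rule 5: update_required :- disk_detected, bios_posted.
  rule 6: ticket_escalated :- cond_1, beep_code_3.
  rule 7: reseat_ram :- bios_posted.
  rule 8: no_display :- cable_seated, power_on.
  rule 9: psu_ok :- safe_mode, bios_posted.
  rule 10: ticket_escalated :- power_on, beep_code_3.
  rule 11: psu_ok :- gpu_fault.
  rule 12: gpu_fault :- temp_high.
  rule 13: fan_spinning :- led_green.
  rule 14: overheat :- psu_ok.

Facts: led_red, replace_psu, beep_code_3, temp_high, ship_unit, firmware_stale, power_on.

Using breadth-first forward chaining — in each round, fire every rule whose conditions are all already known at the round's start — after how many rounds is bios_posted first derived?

[1] rule 2 [driver_loaded :- ship_unit.]; rule 10 [ticket_escalated :- power_on, beep_code_3.]; rule 12 [gpu_fault :- temp_high.]. ⇒ new: driver_loaded, ticket_escalated, gpu_fault.
[2] rule 4 [network_up :- ticket_escalated, firmware_stale.]; rule 11 [psu_ok :- gpu_fault.]. ⇒ new: network_up, psu_ok.
[3] rule 14 [overheat :- psu_ok.]. ⇒ new: overheat.
[4] rule 1 [bios_posted :- overheat, network_up.]. ⇒ new: bios_posted.
bios_posted first appears in round 4.

4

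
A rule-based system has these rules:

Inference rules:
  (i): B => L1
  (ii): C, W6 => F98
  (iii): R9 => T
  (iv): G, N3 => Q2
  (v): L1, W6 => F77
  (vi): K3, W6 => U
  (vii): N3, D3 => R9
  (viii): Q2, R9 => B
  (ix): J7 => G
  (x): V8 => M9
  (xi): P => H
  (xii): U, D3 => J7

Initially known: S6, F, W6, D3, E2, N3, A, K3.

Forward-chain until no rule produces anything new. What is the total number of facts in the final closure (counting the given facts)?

Round 1: (vi) [K3, W6 => U]; (vii) [N3, D3 => R9]. New: U, R9.
Round 2: (iii) [R9 => T]; (xii) [U, D3 => J7]. New: T, J7.
Round 3: (ix) [J7 => G]. New: G.
Round 4: (iv) [G, N3 => Q2]. New: Q2.
Round 5: (viii) [Q2, R9 => B]. New: B.
Round 6: (i) [B => L1]. New: L1.
Round 7: (v) [L1, W6 => F77]. New: F77.
Closure: {A, B, D3, E2, F, F77, G, J7, K3, L1, N3, Q2, R9, S6, T, U, W6} — 17 facts.

17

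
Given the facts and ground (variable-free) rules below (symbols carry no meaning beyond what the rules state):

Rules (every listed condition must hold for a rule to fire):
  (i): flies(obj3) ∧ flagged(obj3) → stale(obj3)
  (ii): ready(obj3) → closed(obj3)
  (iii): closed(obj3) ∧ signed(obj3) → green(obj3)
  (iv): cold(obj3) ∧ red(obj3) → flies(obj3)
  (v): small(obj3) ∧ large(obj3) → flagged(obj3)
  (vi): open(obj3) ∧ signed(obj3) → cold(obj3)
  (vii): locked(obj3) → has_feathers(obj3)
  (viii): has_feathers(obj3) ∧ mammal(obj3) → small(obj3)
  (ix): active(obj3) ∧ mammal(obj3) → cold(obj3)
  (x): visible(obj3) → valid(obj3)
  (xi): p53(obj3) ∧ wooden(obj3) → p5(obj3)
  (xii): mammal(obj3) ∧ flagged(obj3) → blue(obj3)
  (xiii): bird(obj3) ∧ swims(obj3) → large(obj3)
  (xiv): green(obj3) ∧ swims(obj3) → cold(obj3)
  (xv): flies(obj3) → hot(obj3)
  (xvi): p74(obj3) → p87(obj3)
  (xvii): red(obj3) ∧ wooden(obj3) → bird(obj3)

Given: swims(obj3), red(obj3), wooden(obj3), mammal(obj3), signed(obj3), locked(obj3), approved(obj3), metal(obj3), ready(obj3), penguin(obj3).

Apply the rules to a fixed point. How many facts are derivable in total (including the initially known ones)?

Round 1: (ii) [ready(obj3) → closed(obj3)]; (vii) [locked(obj3) → has_feathers(obj3)]; (xvii) [red(obj3) ∧ wooden(obj3) → bird(obj3)]. Adds closed(obj3), has_feathers(obj3), bird(obj3).
Round 2: (iii) [closed(obj3) ∧ signed(obj3) → green(obj3)]; (viii) [has_feathers(obj3) ∧ mammal(obj3) → small(obj3)]; (xiii) [bird(obj3) ∧ swims(obj3) → large(obj3)]. Adds green(obj3), small(obj3), large(obj3).
Round 3: (v) [small(obj3) ∧ large(obj3) → flagged(obj3)]; (xiv) [green(obj3) ∧ swims(obj3) → cold(obj3)]. Adds flagged(obj3), cold(obj3).
Round 4: (iv) [cold(obj3) ∧ red(obj3) → flies(obj3)]; (xii) [mammal(obj3) ∧ flagged(obj3) → blue(obj3)]. Adds flies(obj3), blue(obj3).
Round 5: (i) [flies(obj3) ∧ flagged(obj3) → stale(obj3)]; (xv) [flies(obj3) → hot(obj3)]. Adds stale(obj3), hot(obj3).
Closure: {approved(obj3), bird(obj3), blue(obj3), closed(obj3), cold(obj3), flagged(obj3), flies(obj3), green(obj3), has_feathers(obj3), hot(obj3), large(obj3), locked(obj3), mammal(obj3), metal(obj3), penguin(obj3), ready(obj3), red(obj3), signed(obj3), small(obj3), stale(obj3), swims(obj3), wooden(obj3)} — 22 facts.

22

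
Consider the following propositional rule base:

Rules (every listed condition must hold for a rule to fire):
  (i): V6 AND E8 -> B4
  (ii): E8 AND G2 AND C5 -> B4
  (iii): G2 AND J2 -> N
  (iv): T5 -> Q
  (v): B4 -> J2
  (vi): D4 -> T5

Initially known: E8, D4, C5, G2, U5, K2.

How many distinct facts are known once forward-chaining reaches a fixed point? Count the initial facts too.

11

[1] (ii) [E8 AND G2 AND C5 -> B4]; (vi) [D4 -> T5]. ⇒ new: B4, T5.
[2] (iv) [T5 -> Q]; (v) [B4 -> J2]. ⇒ new: Q, J2.
[3] (iii) [G2 AND J2 -> N]. ⇒ new: N.
Closure: {B4, C5, D4, E8, G2, J2, K2, N, Q, T5, U5} — 11 facts.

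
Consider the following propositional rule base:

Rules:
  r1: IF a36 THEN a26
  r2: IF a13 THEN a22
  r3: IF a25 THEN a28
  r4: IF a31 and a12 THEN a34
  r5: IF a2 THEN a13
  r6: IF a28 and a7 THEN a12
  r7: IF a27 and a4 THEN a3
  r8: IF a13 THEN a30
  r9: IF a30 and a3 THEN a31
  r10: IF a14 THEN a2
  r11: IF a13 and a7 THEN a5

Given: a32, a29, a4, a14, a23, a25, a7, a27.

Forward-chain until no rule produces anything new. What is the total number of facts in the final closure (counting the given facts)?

Round 1 — r3, r7, r10, derive a28, a3, a2.
Round 2 — r5, r6, derive a13, a12.
Round 3 — r2, r8, r11, derive a22, a30, a5.
Round 4 — r9, derive a31.
Round 5 — r4, derive a34.
Closure: {a12, a13, a14, a2, a22, a23, a25, a27, a28, a29, a3, a30, a31, a32, a34, a4, a5, a7} — 18 facts.

18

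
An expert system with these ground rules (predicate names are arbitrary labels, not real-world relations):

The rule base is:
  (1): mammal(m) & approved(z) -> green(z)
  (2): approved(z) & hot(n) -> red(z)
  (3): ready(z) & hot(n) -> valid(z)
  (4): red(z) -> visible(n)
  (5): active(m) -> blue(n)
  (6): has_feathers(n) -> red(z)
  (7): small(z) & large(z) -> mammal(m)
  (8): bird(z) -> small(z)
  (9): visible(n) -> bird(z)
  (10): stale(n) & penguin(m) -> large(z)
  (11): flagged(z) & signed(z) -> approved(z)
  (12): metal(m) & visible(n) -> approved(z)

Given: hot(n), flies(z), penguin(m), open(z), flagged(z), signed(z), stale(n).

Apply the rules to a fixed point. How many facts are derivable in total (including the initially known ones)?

15

Round 1 — (10), (11), derive large(z), approved(z).
Round 2 — (2), derive red(z).
Round 3 — (4), derive visible(n).
Round 4 — (9), derive bird(z).
Round 5 — (8), derive small(z).
Round 6 — (7), derive mammal(m).
Round 7 — (1), derive green(z).
Closure: {approved(z), bird(z), flagged(z), flies(z), green(z), hot(n), large(z), mammal(m), open(z), penguin(m), red(z), signed(z), small(z), stale(n), visible(n)} — 15 facts.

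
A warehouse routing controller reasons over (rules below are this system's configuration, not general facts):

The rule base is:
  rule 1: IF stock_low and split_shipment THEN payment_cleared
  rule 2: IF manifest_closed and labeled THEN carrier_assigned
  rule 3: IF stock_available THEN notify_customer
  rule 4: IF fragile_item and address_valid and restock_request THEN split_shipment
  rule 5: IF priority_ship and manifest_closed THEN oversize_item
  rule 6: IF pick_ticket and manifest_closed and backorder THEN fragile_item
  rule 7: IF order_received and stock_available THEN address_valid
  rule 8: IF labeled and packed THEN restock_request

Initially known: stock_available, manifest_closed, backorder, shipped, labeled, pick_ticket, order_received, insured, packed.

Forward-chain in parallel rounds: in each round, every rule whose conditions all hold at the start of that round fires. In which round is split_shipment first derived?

Round 1 fires rule 2, rule 3, rule 6, rule 7, rule 8, giving carrier_assigned, notify_customer, fragile_item, address_valid, restock_request.
Round 2 fires rule 4, giving split_shipment.
split_shipment first appears in round 2.

2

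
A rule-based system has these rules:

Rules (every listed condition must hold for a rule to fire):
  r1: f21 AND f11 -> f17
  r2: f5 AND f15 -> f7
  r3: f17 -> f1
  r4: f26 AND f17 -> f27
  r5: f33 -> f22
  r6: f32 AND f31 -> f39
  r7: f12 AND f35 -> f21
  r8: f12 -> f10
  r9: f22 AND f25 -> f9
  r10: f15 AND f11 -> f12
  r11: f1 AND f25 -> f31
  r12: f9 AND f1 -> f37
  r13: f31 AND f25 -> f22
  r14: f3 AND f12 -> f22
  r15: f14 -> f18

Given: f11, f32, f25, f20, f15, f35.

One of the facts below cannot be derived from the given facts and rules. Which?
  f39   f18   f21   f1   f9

f18

Round 1 — r10, derive f12.
Round 2 — r7, r8, derive f21, f10.
Round 3 — r1, derive f17.
Round 4 — r3, derive f1.
Round 5 — r11, derive f31.
Round 6 — r6, r13, derive f39, f22.
Round 7 — r9, derive f9.
Round 8 — r12, derive f37.
Derived: f1 (round 4), f39 (round 6), f9 (round 7), f21 (round 2). f18 never appears in any round.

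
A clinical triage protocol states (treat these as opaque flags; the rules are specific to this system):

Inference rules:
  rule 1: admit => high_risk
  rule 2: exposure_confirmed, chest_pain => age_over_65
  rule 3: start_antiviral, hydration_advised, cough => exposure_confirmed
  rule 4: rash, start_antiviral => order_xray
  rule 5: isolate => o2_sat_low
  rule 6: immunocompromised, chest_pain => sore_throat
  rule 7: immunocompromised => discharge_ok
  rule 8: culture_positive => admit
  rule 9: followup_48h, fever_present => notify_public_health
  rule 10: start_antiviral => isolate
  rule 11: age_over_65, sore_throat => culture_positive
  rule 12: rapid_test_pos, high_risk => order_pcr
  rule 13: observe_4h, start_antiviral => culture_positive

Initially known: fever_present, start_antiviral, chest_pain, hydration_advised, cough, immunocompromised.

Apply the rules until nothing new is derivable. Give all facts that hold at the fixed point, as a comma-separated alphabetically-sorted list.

Round 1: rule 3 [start_antiviral, hydration_advised, cough => exposure_confirmed]; rule 6 [immunocompromised, chest_pain => sore_throat]; rule 7 [immunocompromised => discharge_ok]; rule 10 [start_antiviral => isolate]. New: exposure_confirmed, sore_throat, discharge_ok, isolate.
Round 2: rule 2 [exposure_confirmed, chest_pain => age_over_65]; rule 5 [isolate => o2_sat_low]. New: age_over_65, o2_sat_low.
Round 3: rule 11 [age_over_65, sore_throat => culture_positive]. New: culture_positive.
Round 4: rule 8 [culture_positive => admit]. New: admit.
Round 5: rule 1 [admit => high_risk]. New: high_risk.

admit, age_over_65, chest_pain, cough, culture_positive, discharge_ok, exposure_confirmed, fever_present, high_risk, hydration_advised, immunocompromised, isolate, o2_sat_low, sore_throat, start_antiviral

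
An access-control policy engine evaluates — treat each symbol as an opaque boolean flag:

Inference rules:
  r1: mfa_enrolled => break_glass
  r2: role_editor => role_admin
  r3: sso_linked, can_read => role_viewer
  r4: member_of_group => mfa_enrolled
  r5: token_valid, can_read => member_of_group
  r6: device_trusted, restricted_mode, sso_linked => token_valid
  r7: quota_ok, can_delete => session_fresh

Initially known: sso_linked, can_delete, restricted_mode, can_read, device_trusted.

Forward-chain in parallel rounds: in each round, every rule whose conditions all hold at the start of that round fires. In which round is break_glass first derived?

4

Round 1: r3 [sso_linked, can_read => role_viewer]; r6 [device_trusted, restricted_mode, sso_linked => token_valid]. Adds role_viewer, token_valid.
Round 2: r5 [token_valid, can_read => member_of_group]. Adds member_of_group.
Round 3: r4 [member_of_group => mfa_enrolled]. Adds mfa_enrolled.
Round 4: r1 [mfa_enrolled => break_glass]. Adds break_glass.
break_glass first appears in round 4.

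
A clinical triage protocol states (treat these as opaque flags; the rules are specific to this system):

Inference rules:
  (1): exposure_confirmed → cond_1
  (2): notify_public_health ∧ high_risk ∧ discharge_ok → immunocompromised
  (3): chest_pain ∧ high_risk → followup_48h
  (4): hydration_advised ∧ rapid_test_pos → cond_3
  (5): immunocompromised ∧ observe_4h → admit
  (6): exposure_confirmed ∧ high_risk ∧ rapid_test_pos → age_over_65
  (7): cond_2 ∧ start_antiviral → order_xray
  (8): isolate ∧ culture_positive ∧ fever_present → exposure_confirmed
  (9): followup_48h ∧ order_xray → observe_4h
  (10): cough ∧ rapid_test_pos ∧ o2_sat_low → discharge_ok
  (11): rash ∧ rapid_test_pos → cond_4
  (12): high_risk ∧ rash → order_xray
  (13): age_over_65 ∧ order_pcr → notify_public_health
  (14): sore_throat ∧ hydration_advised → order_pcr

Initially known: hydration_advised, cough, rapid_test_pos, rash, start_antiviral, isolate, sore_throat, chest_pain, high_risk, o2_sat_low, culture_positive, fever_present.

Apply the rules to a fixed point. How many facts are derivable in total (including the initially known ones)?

25

Round 1 fires (3), (4), (8), (10), (11), (12), (14), giving followup_48h, cond_3, exposure_confirmed, discharge_ok, cond_4, order_xray, order_pcr.
Round 2 fires (1), (6), (9), giving cond_1, age_over_65, observe_4h.
Round 3 fires (13), giving notify_public_health.
Round 4 fires (2), giving immunocompromised.
Round 5 fires (5), giving admit.
Closure: {admit, age_over_65, chest_pain, cond_1, cond_3, cond_4, cough, culture_positive, discharge_ok, exposure_confirmed, fever_present, followup_48h, high_risk, hydration_advised, immunocompromised, isolate, notify_public_health, o2_sat_low, observe_4h, order_pcr, order_xray, rapid_test_pos, rash, sore_throat, start_antiviral} — 25 facts.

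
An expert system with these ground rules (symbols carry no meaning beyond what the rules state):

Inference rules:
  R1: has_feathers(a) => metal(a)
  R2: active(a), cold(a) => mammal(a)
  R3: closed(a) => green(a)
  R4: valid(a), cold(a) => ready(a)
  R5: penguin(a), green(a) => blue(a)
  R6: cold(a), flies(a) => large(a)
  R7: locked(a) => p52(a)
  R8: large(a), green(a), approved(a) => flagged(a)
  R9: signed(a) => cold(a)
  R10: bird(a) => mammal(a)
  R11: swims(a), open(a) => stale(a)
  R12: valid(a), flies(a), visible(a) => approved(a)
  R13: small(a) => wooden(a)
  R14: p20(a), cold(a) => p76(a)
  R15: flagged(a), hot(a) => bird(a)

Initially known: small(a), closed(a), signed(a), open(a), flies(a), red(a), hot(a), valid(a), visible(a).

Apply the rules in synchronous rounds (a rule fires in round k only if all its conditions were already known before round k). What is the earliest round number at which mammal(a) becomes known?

Round 1: R3 [closed(a) => green(a)]; R9 [signed(a) => cold(a)]; R12 [valid(a), flies(a), visible(a) => approved(a)]; R13 [small(a) => wooden(a)]. Adds green(a), cold(a), approved(a), wooden(a).
Round 2: R4 [valid(a), cold(a) => ready(a)]; R6 [cold(a), flies(a) => large(a)]. Adds ready(a), large(a).
Round 3: R8 [large(a), green(a), approved(a) => flagged(a)]. Adds flagged(a).
Round 4: R15 [flagged(a), hot(a) => bird(a)]. Adds bird(a).
Round 5: R10 [bird(a) => mammal(a)]. Adds mammal(a).
mammal(a) first appears in round 5.

5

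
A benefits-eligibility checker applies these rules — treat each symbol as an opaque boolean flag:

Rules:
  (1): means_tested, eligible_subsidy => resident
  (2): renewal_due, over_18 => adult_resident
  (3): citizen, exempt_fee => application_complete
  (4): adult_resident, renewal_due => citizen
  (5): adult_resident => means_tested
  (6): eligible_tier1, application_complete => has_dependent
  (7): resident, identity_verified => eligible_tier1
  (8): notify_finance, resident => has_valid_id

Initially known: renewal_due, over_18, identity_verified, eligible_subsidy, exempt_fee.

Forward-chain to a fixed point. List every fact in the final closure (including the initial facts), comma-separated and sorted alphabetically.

adult_resident, application_complete, citizen, eligible_subsidy, eligible_tier1, exempt_fee, has_dependent, identity_verified, means_tested, over_18, renewal_due, resident

Round 1 fires (2), giving adult_resident.
Round 2 fires (4), (5), giving citizen, means_tested.
Round 3 fires (1), (3), giving resident, application_complete.
Round 4 fires (7), giving eligible_tier1.
Round 5 fires (6), giving has_dependent.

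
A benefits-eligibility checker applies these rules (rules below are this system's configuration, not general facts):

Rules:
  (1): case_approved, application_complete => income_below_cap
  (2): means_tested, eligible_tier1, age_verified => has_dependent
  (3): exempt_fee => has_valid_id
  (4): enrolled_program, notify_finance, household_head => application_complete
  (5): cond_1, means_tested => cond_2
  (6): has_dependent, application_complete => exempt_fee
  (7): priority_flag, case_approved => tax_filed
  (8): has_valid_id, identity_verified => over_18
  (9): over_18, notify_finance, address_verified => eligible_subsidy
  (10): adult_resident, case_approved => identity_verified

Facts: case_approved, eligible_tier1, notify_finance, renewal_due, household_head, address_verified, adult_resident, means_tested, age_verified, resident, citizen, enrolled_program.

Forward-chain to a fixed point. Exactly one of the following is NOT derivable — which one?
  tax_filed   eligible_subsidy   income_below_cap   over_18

Round 1: (2) [means_tested, eligible_tier1, age_verified => has_dependent]; (4) [enrolled_program, notify_finance, household_head => application_complete]; (10) [adult_resident, case_approved => identity_verified]. New: has_dependent, application_complete, identity_verified.
Round 2: (1) [case_approved, application_complete => income_below_cap]; (6) [has_dependent, application_complete => exempt_fee]. New: income_below_cap, exempt_fee.
Round 3: (3) [exempt_fee => has_valid_id]. New: has_valid_id.
Round 4: (8) [has_valid_id, identity_verified => over_18]. New: over_18.
Round 5: (9) [over_18, notify_finance, address_verified => eligible_subsidy]. New: eligible_subsidy.
Derived: over_18 (round 4), income_below_cap (round 2), eligible_subsidy (round 5). tax_filed never appears in any round.

tax_filed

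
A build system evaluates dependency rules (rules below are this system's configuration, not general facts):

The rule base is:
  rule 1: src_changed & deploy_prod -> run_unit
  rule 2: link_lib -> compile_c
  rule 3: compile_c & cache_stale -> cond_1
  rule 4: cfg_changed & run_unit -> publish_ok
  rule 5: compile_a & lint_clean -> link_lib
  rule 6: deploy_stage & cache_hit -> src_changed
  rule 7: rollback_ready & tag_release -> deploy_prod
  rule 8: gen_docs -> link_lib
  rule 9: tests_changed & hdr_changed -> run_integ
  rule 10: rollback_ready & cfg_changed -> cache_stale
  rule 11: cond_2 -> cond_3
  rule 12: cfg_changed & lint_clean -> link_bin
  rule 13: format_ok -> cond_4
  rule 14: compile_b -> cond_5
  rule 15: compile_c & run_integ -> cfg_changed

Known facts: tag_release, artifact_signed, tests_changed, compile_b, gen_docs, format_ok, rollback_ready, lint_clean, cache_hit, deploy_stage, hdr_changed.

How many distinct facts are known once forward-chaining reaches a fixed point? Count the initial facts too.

24

Round 1: rule 6 [deploy_stage & cache_hit -> src_changed]; rule 7 [rollback_ready & tag_release -> deploy_prod]; rule 8 [gen_docs -> link_lib]; rule 9 [tests_changed & hdr_changed -> run_integ]; rule 13 [format_ok -> cond_4]; rule 14 [compile_b -> cond_5]. Adds src_changed, deploy_prod, link_lib, run_integ, cond_4, cond_5.
Round 2: rule 1 [src_changed & deploy_prod -> run_unit]; rule 2 [link_lib -> compile_c]. Adds run_unit, compile_c.
Round 3: rule 15 [compile_c & run_integ -> cfg_changed]. Adds cfg_changed.
Round 4: rule 4 [cfg_changed & run_unit -> publish_ok]; rule 10 [rollback_ready & cfg_changed -> cache_stale]; rule 12 [cfg_changed & lint_clean -> link_bin]. Adds publish_ok, cache_stale, link_bin.
Round 5: rule 3 [compile_c & cache_stale -> cond_1]. Adds cond_1.
Closure: {artifact_signed, cache_hit, cache_stale, cfg_changed, compile_b, compile_c, cond_1, cond_4, cond_5, deploy_prod, deploy_stage, format_ok, gen_docs, hdr_changed, link_bin, link_lib, lint_clean, publish_ok, rollback_ready, run_integ, run_unit, src_changed, tag_release, tests_changed} — 24 facts.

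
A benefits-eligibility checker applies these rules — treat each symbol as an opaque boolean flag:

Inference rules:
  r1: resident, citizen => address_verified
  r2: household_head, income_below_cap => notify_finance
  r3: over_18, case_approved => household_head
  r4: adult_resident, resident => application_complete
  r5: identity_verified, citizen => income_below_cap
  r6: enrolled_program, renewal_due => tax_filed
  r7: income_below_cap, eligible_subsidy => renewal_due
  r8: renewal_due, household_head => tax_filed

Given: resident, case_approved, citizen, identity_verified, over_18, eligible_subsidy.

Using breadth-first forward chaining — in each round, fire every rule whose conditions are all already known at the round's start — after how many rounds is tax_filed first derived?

3

[1] r1 [resident, citizen => address_verified]; r3 [over_18, case_approved => household_head]; r5 [identity_verified, citizen => income_below_cap]. ⇒ new: address_verified, household_head, income_below_cap.
[2] r2 [household_head, income_below_cap => notify_finance]; r7 [income_below_cap, eligible_subsidy => renewal_due]. ⇒ new: notify_finance, renewal_due.
[3] r8 [renewal_due, household_head => tax_filed]. ⇒ new: tax_filed.
tax_filed first appears in round 3.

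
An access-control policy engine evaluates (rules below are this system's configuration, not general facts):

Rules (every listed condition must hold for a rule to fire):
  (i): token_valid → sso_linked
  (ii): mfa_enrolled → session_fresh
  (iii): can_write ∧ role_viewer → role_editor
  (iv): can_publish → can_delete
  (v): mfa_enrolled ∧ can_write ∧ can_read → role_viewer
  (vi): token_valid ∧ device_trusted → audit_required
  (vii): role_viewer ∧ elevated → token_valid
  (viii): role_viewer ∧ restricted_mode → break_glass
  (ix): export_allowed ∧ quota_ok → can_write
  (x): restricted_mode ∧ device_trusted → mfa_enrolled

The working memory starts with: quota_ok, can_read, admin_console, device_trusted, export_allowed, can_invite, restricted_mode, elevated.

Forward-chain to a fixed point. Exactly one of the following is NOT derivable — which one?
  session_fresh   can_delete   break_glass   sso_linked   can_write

can_delete

[1] (ix) [export_allowed ∧ quota_ok → can_write]; (x) [restricted_mode ∧ device_trusted → mfa_enrolled]. ⇒ new: can_write, mfa_enrolled.
[2] (ii) [mfa_enrolled → session_fresh]; (v) [mfa_enrolled ∧ can_write ∧ can_read → role_viewer]. ⇒ new: session_fresh, role_viewer.
[3] (iii) [can_write ∧ role_viewer → role_editor]; (vii) [role_viewer ∧ elevated → token_valid]; (viii) [role_viewer ∧ restricted_mode → break_glass]. ⇒ new: role_editor, token_valid, break_glass.
[4] (i) [token_valid → sso_linked]; (vi) [token_valid ∧ device_trusted → audit_required]. ⇒ new: sso_linked, audit_required.
Derived: break_glass (round 3), can_write (round 1), sso_linked (round 4), session_fresh (round 2). can_delete never appears in any round.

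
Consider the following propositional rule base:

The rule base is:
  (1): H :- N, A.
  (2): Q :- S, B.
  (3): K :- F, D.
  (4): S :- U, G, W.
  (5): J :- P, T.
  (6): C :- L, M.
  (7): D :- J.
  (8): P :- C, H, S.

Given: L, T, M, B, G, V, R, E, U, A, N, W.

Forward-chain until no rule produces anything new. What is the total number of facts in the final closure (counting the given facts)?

Round 1: (1) [H :- N, A.]; (4) [S :- U, G, W.]; (6) [C :- L, M.]. Adds H, S, C.
Round 2: (2) [Q :- S, B.]; (8) [P :- C, H, S.]. Adds Q, P.
Round 3: (5) [J :- P, T.]. Adds J.
Round 4: (7) [D :- J.]. Adds D.
Closure: {A, B, C, D, E, G, H, J, L, M, N, P, Q, R, S, T, U, V, W} — 19 facts.

19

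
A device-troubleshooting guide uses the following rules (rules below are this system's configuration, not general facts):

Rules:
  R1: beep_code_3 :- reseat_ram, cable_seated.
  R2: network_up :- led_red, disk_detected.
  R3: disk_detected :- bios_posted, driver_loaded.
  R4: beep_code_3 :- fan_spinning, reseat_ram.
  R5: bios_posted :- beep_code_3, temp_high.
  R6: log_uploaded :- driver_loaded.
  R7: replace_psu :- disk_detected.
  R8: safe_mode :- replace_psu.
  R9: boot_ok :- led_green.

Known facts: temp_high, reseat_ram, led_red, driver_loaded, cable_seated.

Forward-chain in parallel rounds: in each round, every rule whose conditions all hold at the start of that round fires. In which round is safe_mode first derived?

5

[1] R1 [beep_code_3 :- reseat_ram, cable_seated.]; R6 [log_uploaded :- driver_loaded.]. ⇒ new: beep_code_3, log_uploaded.
[2] R5 [bios_posted :- beep_code_3, temp_high.]. ⇒ new: bios_posted.
[3] R3 [disk_detected :- bios_posted, driver_loaded.]. ⇒ new: disk_detected.
[4] R2 [network_up :- led_red, disk_detected.]; R7 [replace_psu :- disk_detected.]. ⇒ new: network_up, replace_psu.
[5] R8 [safe_mode :- replace_psu.]. ⇒ new: safe_mode.
safe_mode first appears in round 5.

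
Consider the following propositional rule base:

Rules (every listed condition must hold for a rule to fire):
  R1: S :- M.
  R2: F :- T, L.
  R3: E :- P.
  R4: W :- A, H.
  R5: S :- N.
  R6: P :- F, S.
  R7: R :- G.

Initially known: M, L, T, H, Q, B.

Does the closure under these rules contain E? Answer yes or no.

Round 1 fires R1, R2, giving S, F.
Round 2 fires R6, giving P.
Round 3 fires R3, giving E.
E appears in round 3, so it is derivable.

yes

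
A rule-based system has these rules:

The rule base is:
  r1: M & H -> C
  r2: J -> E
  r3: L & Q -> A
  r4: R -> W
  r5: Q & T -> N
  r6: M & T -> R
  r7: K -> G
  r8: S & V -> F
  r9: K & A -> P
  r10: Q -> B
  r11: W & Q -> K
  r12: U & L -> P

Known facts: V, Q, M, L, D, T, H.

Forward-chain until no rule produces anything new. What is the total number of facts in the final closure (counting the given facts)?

16

Round 1: r1 [M & H -> C]; r3 [L & Q -> A]; r5 [Q & T -> N]; r6 [M & T -> R]; r10 [Q -> B]. Adds C, A, N, R, B.
Round 2: r4 [R -> W]. Adds W.
Round 3: r11 [W & Q -> K]. Adds K.
Round 4: r7 [K -> G]; r9 [K & A -> P]. Adds G, P.
Closure: {A, B, C, D, G, H, K, L, M, N, P, Q, R, T, V, W} — 16 facts.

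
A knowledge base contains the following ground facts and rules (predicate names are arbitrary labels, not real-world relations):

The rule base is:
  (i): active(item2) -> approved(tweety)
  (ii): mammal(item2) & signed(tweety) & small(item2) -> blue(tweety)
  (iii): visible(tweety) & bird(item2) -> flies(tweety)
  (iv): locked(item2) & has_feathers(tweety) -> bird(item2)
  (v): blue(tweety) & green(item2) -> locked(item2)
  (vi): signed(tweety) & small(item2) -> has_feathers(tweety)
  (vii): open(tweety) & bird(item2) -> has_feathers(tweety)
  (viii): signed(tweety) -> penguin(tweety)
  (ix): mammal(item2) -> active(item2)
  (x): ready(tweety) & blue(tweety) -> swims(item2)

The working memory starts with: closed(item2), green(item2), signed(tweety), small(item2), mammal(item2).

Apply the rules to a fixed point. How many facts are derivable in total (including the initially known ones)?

Round 1: (ii) [mammal(item2) & signed(tweety) & small(item2) -> blue(tweety)]; (vi) [signed(tweety) & small(item2) -> has_feathers(tweety)]; (viii) [signed(tweety) -> penguin(tweety)]; (ix) [mammal(item2) -> active(item2)]. New: blue(tweety), has_feathers(tweety), penguin(tweety), active(item2).
Round 2: (i) [active(item2) -> approved(tweety)]; (v) [blue(tweety) & green(item2) -> locked(item2)]. New: approved(tweety), locked(item2).
Round 3: (iv) [locked(item2) & has_feathers(tweety) -> bird(item2)]. New: bird(item2).
Closure: {active(item2), approved(tweety), bird(item2), blue(tweety), closed(item2), green(item2), has_feathers(tweety), locked(item2), mammal(item2), penguin(tweety), signed(tweety), small(item2)} — 12 facts.

12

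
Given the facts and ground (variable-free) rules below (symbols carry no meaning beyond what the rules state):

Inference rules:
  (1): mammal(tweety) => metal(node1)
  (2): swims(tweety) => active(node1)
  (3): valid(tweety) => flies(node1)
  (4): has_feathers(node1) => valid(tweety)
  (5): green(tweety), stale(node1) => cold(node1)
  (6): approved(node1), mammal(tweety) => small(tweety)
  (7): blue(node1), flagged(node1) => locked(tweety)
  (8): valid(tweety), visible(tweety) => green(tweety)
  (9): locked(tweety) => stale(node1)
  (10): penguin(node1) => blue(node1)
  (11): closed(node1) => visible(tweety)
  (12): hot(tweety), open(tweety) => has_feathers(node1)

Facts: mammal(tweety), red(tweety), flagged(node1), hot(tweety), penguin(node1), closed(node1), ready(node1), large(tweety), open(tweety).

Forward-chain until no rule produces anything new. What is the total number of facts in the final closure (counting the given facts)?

19

Round 1: (1) [mammal(tweety) => metal(node1)]; (10) [penguin(node1) => blue(node1)]; (11) [closed(node1) => visible(tweety)]; (12) [hot(tweety), open(tweety) => has_feathers(node1)]. Adds metal(node1), blue(node1), visible(tweety), has_feathers(node1).
Round 2: (4) [has_feathers(node1) => valid(tweety)]; (7) [blue(node1), flagged(node1) => locked(tweety)]. Adds valid(tweety), locked(tweety).
Round 3: (3) [valid(tweety) => flies(node1)]; (8) [valid(tweety), visible(tweety) => green(tweety)]; (9) [locked(tweety) => stale(node1)]. Adds flies(node1), green(tweety), stale(node1).
Round 4: (5) [green(tweety), stale(node1) => cold(node1)]. Adds cold(node1).
Closure: {blue(node1), closed(node1), cold(node1), flagged(node1), flies(node1), green(tweety), has_feathers(node1), hot(tweety), large(tweety), locked(tweety), mammal(tweety), metal(node1), open(tweety), penguin(node1), ready(node1), red(tweety), stale(node1), valid(tweety), visible(tweety)} — 19 facts.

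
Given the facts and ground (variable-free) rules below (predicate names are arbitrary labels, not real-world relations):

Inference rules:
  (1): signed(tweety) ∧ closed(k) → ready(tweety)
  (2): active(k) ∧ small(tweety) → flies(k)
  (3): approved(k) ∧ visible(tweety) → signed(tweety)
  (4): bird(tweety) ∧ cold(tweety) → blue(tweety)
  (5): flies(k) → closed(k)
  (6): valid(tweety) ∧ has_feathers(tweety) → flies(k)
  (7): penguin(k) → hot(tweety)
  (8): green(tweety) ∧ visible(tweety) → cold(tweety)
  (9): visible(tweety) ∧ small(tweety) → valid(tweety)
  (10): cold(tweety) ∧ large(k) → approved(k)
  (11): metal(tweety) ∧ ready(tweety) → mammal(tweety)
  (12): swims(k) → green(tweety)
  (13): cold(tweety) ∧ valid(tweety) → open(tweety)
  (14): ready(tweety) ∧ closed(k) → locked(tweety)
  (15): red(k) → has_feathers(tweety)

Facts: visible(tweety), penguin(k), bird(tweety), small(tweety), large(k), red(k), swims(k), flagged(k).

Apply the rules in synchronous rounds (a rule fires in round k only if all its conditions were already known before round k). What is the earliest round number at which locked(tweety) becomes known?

[1] (7) [penguin(k) → hot(tweety)]; (9) [visible(tweety) ∧ small(tweety) → valid(tweety)]; (12) [swims(k) → green(tweety)]; (15) [red(k) → has_feathers(tweety)]. ⇒ new: hot(tweety), valid(tweety), green(tweety), has_feathers(tweety).
[2] (6) [valid(tweety) ∧ has_feathers(tweety) → flies(k)]; (8) [green(tweety) ∧ visible(tweety) → cold(tweety)]. ⇒ new: flies(k), cold(tweety).
[3] (4) [bird(tweety) ∧ cold(tweety) → blue(tweety)]; (5) [flies(k) → closed(k)]; (10) [cold(tweety) ∧ large(k) → approved(k)]; (13) [cold(tweety) ∧ valid(tweety) → open(tweety)]. ⇒ new: blue(tweety), closed(k), approved(k), open(tweety).
[4] (3) [approved(k) ∧ visible(tweety) → signed(tweety)]. ⇒ new: signed(tweety).
[5] (1) [signed(tweety) ∧ closed(k) → ready(tweety)]. ⇒ new: ready(tweety).
[6] (14) [ready(tweety) ∧ closed(k) → locked(tweety)]. ⇒ new: locked(tweety).
locked(tweety) first appears in round 6.

6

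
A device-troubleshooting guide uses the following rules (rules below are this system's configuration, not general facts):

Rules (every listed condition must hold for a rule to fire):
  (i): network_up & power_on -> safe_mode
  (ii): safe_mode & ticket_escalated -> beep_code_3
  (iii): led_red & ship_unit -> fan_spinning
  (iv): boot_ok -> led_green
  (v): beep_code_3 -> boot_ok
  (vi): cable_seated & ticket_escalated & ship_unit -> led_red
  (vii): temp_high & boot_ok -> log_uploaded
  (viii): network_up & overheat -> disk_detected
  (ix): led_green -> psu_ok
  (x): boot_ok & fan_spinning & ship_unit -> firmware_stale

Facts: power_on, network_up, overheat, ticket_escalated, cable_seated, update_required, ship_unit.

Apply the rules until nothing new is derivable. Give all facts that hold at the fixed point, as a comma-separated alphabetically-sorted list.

beep_code_3, boot_ok, cable_seated, disk_detected, fan_spinning, firmware_stale, led_green, led_red, network_up, overheat, power_on, psu_ok, safe_mode, ship_unit, ticket_escalated, update_required

Round 1 — (i), (vi), (viii), derive safe_mode, led_red, disk_detected.
Round 2 — (ii), (iii), derive beep_code_3, fan_spinning.
Round 3 — (v), derive boot_ok.
Round 4 — (iv), (x), derive led_green, firmware_stale.
Round 5 — (ix), derive psu_ok.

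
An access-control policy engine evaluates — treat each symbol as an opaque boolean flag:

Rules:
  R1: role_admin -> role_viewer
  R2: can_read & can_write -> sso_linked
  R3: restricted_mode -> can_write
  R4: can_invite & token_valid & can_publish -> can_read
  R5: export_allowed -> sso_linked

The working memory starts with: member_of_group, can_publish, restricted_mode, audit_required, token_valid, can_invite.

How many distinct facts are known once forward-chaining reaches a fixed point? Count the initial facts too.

Round 1 — R3, R4, derive can_write, can_read.
Round 2 — R2, derive sso_linked.
Closure: {audit_required, can_invite, can_publish, can_read, can_write, member_of_group, restricted_mode, sso_linked, token_valid} — 9 facts.

9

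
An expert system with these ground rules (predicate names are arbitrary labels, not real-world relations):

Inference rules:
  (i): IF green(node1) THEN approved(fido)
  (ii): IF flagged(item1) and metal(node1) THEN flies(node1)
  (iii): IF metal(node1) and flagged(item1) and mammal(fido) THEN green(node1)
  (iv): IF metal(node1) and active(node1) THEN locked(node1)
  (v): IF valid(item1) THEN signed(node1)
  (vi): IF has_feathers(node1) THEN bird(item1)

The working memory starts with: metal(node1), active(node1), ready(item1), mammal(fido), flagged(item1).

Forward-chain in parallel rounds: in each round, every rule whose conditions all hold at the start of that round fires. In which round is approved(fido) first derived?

2

Round 1: (ii) [IF flagged(item1) and metal(node1) THEN flies(node1)]; (iii) [IF metal(node1) and flagged(item1) and mammal(fido) THEN green(node1)]; (iv) [IF metal(node1) and active(node1) THEN locked(node1)]. New: flies(node1), green(node1), locked(node1).
Round 2: (i) [IF green(node1) THEN approved(fido)]. New: approved(fido).
approved(fido) first appears in round 2.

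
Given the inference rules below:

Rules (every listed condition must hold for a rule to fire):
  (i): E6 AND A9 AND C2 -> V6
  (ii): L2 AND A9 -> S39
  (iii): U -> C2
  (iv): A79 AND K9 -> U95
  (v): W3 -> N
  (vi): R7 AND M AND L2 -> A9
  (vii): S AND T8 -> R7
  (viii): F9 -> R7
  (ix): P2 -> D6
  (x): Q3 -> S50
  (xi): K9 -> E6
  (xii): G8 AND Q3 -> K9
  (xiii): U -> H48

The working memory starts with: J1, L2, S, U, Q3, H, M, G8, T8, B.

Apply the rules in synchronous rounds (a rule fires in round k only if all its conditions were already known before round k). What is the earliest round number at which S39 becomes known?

3

[1] (iii) [U -> C2]; (vii) [S AND T8 -> R7]; (x) [Q3 -> S50]; (xii) [G8 AND Q3 -> K9]; (xiii) [U -> H48]. ⇒ new: C2, R7, S50, K9, H48.
[2] (vi) [R7 AND M AND L2 -> A9]; (xi) [K9 -> E6]. ⇒ new: A9, E6.
[3] (i) [E6 AND A9 AND C2 -> V6]; (ii) [L2 AND A9 -> S39]. ⇒ new: V6, S39.
S39 first appears in round 3.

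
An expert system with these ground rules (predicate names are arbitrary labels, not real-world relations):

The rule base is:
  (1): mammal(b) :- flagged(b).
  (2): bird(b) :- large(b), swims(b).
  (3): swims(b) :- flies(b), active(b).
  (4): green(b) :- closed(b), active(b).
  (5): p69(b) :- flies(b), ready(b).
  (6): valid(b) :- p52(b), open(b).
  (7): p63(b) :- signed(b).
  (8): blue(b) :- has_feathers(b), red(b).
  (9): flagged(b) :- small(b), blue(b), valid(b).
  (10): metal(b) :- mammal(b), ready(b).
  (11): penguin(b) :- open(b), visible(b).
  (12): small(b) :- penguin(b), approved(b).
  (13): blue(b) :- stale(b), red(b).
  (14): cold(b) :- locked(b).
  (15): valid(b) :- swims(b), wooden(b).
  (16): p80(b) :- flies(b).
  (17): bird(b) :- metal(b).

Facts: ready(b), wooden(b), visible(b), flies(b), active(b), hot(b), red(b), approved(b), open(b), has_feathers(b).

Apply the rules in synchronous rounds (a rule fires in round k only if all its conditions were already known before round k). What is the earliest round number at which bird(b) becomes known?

6

Round 1: (3) [swims(b) :- flies(b), active(b).]; (5) [p69(b) :- flies(b), ready(b).]; (8) [blue(b) :- has_feathers(b), red(b).]; (11) [penguin(b) :- open(b), visible(b).]; (16) [p80(b) :- flies(b).]. New: swims(b), p69(b), blue(b), penguin(b), p80(b).
Round 2: (12) [small(b) :- penguin(b), approved(b).]; (15) [valid(b) :- swims(b), wooden(b).]. New: small(b), valid(b).
Round 3: (9) [flagged(b) :- small(b), blue(b), valid(b).]. New: flagged(b).
Round 4: (1) [mammal(b) :- flagged(b).]. New: mammal(b).
Round 5: (10) [metal(b) :- mammal(b), ready(b).]. New: metal(b).
Round 6: (17) [bird(b) :- metal(b).]. New: bird(b).
bird(b) first appears in round 6.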